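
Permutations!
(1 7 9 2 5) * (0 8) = (0 8)(1 7 9 2 5) = [8, 7, 5, 3, 4, 1, 6, 9, 0, 2]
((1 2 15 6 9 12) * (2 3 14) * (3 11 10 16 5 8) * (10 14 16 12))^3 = [0, 2, 9, 8, 4, 16, 12, 7, 5, 1, 11, 15, 14, 13, 6, 10, 3] = (1 2 9)(3 8 5 16)(6 12 14)(10 11 15)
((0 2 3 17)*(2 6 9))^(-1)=(0 17 3 2 9 6)=[17, 1, 9, 2, 4, 5, 0, 7, 8, 6, 10, 11, 12, 13, 14, 15, 16, 3]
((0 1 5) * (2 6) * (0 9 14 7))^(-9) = [9, 14, 6, 3, 4, 7, 2, 5, 8, 0, 10, 11, 12, 13, 1] = (0 9)(1 14)(2 6)(5 7)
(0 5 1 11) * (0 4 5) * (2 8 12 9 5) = (1 11 4 2 8 12 9 5) = [0, 11, 8, 3, 2, 1, 6, 7, 12, 5, 10, 4, 9]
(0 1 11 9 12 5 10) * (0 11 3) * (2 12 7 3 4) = (0 1 4 2 12 5 10 11 9 7 3) = [1, 4, 12, 0, 2, 10, 6, 3, 8, 7, 11, 9, 5]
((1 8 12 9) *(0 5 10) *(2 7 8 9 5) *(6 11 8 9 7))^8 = (12)(1 9 7) = [0, 9, 2, 3, 4, 5, 6, 1, 8, 7, 10, 11, 12]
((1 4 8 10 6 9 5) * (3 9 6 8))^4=(10)(1 5 9 3 4)=[0, 5, 2, 4, 1, 9, 6, 7, 8, 3, 10]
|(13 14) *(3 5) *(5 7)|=|(3 7 5)(13 14)|=6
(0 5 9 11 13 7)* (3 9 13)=(0 5 13 7)(3 9 11)=[5, 1, 2, 9, 4, 13, 6, 0, 8, 11, 10, 3, 12, 7]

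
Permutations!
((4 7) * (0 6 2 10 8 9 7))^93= (0 9 2 4 8 6 7 10)= [9, 1, 4, 3, 8, 5, 7, 10, 6, 2, 0]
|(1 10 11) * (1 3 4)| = 5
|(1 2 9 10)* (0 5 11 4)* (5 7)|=20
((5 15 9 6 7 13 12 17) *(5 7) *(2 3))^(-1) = [0, 1, 3, 2, 4, 6, 9, 17, 8, 15, 10, 11, 13, 7, 14, 5, 16, 12] = (2 3)(5 6 9 15)(7 17 12 13)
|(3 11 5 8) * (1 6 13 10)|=4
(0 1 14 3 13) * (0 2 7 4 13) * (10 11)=[1, 14, 7, 0, 13, 5, 6, 4, 8, 9, 11, 10, 12, 2, 3]=(0 1 14 3)(2 7 4 13)(10 11)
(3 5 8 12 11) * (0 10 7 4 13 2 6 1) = (0 10 7 4 13 2 6 1)(3 5 8 12 11) = [10, 0, 6, 5, 13, 8, 1, 4, 12, 9, 7, 3, 11, 2]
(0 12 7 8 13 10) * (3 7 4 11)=(0 12 4 11 3 7 8 13 10)=[12, 1, 2, 7, 11, 5, 6, 8, 13, 9, 0, 3, 4, 10]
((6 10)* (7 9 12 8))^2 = (7 12)(8 9) = [0, 1, 2, 3, 4, 5, 6, 12, 9, 8, 10, 11, 7]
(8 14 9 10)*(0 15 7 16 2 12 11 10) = (0 15 7 16 2 12 11 10 8 14 9) = [15, 1, 12, 3, 4, 5, 6, 16, 14, 0, 8, 10, 11, 13, 9, 7, 2]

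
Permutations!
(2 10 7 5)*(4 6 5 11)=(2 10 7 11 4 6 5)=[0, 1, 10, 3, 6, 2, 5, 11, 8, 9, 7, 4]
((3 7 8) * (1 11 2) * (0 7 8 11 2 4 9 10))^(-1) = (0 10 9 4 11 7)(1 2)(3 8) = [10, 2, 1, 8, 11, 5, 6, 0, 3, 4, 9, 7]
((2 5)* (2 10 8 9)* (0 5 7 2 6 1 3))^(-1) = (0 3 1 6 9 8 10 5)(2 7) = [3, 6, 7, 1, 4, 0, 9, 2, 10, 8, 5]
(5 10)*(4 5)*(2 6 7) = [0, 1, 6, 3, 5, 10, 7, 2, 8, 9, 4] = (2 6 7)(4 5 10)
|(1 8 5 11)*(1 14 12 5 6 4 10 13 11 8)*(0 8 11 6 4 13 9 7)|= 12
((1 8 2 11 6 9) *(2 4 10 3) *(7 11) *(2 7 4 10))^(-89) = [0, 9, 4, 10, 2, 5, 11, 3, 1, 6, 8, 7] = (1 9 6 11 7 3 10 8)(2 4)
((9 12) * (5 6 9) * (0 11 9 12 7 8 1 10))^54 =(12)(0 1 7 11 10 8 9) =[1, 7, 2, 3, 4, 5, 6, 11, 9, 0, 8, 10, 12]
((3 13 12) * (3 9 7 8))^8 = [0, 1, 2, 12, 4, 5, 6, 3, 13, 8, 10, 11, 7, 9] = (3 12 7)(8 13 9)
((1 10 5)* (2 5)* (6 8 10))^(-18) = (10) = [0, 1, 2, 3, 4, 5, 6, 7, 8, 9, 10]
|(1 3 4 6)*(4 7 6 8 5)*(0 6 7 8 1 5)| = |(0 6 5 4 1 3 8)| = 7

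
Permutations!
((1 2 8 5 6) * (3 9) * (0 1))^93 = [8, 5, 6, 9, 4, 1, 2, 7, 0, 3] = (0 8)(1 5)(2 6)(3 9)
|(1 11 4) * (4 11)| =2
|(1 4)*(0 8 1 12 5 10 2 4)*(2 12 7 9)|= |(0 8 1)(2 4 7 9)(5 10 12)|= 12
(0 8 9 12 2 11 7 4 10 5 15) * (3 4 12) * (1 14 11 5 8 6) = (0 6 1 14 11 7 12 2 5 15)(3 4 10 8 9) = [6, 14, 5, 4, 10, 15, 1, 12, 9, 3, 8, 7, 2, 13, 11, 0]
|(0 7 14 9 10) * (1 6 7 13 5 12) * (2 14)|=|(0 13 5 12 1 6 7 2 14 9 10)|=11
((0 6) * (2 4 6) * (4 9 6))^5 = (0 2 9 6) = [2, 1, 9, 3, 4, 5, 0, 7, 8, 6]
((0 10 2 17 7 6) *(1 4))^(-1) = (0 6 7 17 2 10)(1 4) = [6, 4, 10, 3, 1, 5, 7, 17, 8, 9, 0, 11, 12, 13, 14, 15, 16, 2]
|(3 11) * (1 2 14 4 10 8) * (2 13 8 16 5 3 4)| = 6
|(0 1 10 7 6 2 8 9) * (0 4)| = |(0 1 10 7 6 2 8 9 4)| = 9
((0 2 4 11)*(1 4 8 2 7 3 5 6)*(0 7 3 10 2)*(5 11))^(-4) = [7, 1, 3, 10, 4, 5, 6, 8, 11, 9, 0, 2] = (0 7 8 11 2 3 10)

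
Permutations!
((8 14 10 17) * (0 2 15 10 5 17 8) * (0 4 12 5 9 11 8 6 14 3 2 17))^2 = [4, 1, 10, 15, 5, 17, 9, 7, 2, 8, 14, 3, 0, 13, 11, 6, 16, 12] = (0 4 5 17 12)(2 10 14 11 3 15 6 9 8)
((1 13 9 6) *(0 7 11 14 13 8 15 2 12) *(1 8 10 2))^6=(0 6 12 9 2 13 10 14 1 11 15 7 8)=[6, 11, 13, 3, 4, 5, 12, 8, 0, 2, 14, 15, 9, 10, 1, 7]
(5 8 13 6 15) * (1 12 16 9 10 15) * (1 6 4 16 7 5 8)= [0, 12, 2, 3, 16, 1, 6, 5, 13, 10, 15, 11, 7, 4, 14, 8, 9]= (1 12 7 5)(4 16 9 10 15 8 13)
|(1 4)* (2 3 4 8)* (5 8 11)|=7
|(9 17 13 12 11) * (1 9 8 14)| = 8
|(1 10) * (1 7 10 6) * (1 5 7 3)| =6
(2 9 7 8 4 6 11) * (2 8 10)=(2 9 7 10)(4 6 11 8)=[0, 1, 9, 3, 6, 5, 11, 10, 4, 7, 2, 8]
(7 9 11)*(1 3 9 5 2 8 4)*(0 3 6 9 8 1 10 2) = (0 3 8 4 10 2 1 6 9 11 7 5) = [3, 6, 1, 8, 10, 0, 9, 5, 4, 11, 2, 7]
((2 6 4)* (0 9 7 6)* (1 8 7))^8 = (9) = [0, 1, 2, 3, 4, 5, 6, 7, 8, 9]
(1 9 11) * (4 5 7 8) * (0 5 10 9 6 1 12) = (0 5 7 8 4 10 9 11 12)(1 6) = [5, 6, 2, 3, 10, 7, 1, 8, 4, 11, 9, 12, 0]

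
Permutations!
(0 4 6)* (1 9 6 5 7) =(0 4 5 7 1 9 6) =[4, 9, 2, 3, 5, 7, 0, 1, 8, 6]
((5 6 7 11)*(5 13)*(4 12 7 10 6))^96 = (13) = [0, 1, 2, 3, 4, 5, 6, 7, 8, 9, 10, 11, 12, 13]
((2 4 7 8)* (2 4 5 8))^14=(2 7 4 8 5)=[0, 1, 7, 3, 8, 2, 6, 4, 5]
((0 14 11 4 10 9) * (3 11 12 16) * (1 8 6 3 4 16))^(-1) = (0 9 10 4 16 11 3 6 8 1 12 14) = [9, 12, 2, 6, 16, 5, 8, 7, 1, 10, 4, 3, 14, 13, 0, 15, 11]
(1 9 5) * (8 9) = (1 8 9 5) = [0, 8, 2, 3, 4, 1, 6, 7, 9, 5]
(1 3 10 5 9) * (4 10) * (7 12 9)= (1 3 4 10 5 7 12 9)= [0, 3, 2, 4, 10, 7, 6, 12, 8, 1, 5, 11, 9]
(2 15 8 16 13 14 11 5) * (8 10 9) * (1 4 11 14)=(1 4 11 5 2 15 10 9 8 16 13)=[0, 4, 15, 3, 11, 2, 6, 7, 16, 8, 9, 5, 12, 1, 14, 10, 13]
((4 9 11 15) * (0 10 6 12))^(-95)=(0 10 6 12)(4 9 11 15)=[10, 1, 2, 3, 9, 5, 12, 7, 8, 11, 6, 15, 0, 13, 14, 4]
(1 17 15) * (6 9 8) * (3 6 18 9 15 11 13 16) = [0, 17, 2, 6, 4, 5, 15, 7, 18, 8, 10, 13, 12, 16, 14, 1, 3, 11, 9] = (1 17 11 13 16 3 6 15)(8 18 9)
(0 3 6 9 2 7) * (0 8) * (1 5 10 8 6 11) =(0 3 11 1 5 10 8)(2 7 6 9) =[3, 5, 7, 11, 4, 10, 9, 6, 0, 2, 8, 1]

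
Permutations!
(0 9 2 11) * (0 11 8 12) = [9, 1, 8, 3, 4, 5, 6, 7, 12, 2, 10, 11, 0] = (0 9 2 8 12)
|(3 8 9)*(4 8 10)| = 5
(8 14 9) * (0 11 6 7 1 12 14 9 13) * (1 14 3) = (0 11 6 7 14 13)(1 12 3)(8 9) = [11, 12, 2, 1, 4, 5, 7, 14, 9, 8, 10, 6, 3, 0, 13]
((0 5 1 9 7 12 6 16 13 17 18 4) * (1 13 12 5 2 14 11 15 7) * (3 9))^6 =(0 5 2 13 14 17 11 18 15 4 7) =[5, 1, 13, 3, 7, 2, 6, 0, 8, 9, 10, 18, 12, 14, 17, 4, 16, 11, 15]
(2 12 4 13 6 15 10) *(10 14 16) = [0, 1, 12, 3, 13, 5, 15, 7, 8, 9, 2, 11, 4, 6, 16, 14, 10] = (2 12 4 13 6 15 14 16 10)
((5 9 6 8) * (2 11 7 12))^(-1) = (2 12 7 11)(5 8 6 9) = [0, 1, 12, 3, 4, 8, 9, 11, 6, 5, 10, 2, 7]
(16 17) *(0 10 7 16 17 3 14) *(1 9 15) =(17)(0 10 7 16 3 14)(1 9 15) =[10, 9, 2, 14, 4, 5, 6, 16, 8, 15, 7, 11, 12, 13, 0, 1, 3, 17]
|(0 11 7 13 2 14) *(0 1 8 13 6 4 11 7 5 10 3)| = 40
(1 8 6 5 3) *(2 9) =[0, 8, 9, 1, 4, 3, 5, 7, 6, 2] =(1 8 6 5 3)(2 9)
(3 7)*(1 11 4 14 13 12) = [0, 11, 2, 7, 14, 5, 6, 3, 8, 9, 10, 4, 1, 12, 13] = (1 11 4 14 13 12)(3 7)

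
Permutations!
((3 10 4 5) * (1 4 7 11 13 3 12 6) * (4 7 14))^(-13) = [0, 12, 2, 11, 10, 14, 5, 6, 8, 9, 13, 1, 4, 7, 3] = (1 12 4 10 13 7 6 5 14 3 11)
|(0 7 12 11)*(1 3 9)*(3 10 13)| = |(0 7 12 11)(1 10 13 3 9)| = 20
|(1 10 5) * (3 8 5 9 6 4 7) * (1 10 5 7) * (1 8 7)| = |(1 5 10 9 6 4 8)(3 7)| = 14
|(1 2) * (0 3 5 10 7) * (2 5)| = 7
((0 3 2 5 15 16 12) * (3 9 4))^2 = (0 4 2 15 12 9 3 5 16) = [4, 1, 15, 5, 2, 16, 6, 7, 8, 3, 10, 11, 9, 13, 14, 12, 0]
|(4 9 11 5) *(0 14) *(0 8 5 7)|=|(0 14 8 5 4 9 11 7)|=8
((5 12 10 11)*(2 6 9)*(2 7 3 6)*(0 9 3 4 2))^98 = (0 4 9 2 7)(5 10)(11 12) = [4, 1, 7, 3, 9, 10, 6, 0, 8, 2, 5, 12, 11]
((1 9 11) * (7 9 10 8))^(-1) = (1 11 9 7 8 10) = [0, 11, 2, 3, 4, 5, 6, 8, 10, 7, 1, 9]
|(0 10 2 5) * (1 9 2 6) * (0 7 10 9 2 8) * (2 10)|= |(0 9 8)(1 10 6)(2 5 7)|= 3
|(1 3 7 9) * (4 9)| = |(1 3 7 4 9)| = 5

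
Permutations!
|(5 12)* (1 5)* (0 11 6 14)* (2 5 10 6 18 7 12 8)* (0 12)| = 60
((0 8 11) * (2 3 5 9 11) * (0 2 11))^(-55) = (0 8 11 2 3 5 9) = [8, 1, 3, 5, 4, 9, 6, 7, 11, 0, 10, 2]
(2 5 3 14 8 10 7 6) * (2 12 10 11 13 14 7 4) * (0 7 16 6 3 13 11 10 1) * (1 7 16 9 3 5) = (0 16 6 12 7 5 13 14 8 10 4 2 1)(3 9) = [16, 0, 1, 9, 2, 13, 12, 5, 10, 3, 4, 11, 7, 14, 8, 15, 6]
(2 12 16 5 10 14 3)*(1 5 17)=(1 5 10 14 3 2 12 16 17)=[0, 5, 12, 2, 4, 10, 6, 7, 8, 9, 14, 11, 16, 13, 3, 15, 17, 1]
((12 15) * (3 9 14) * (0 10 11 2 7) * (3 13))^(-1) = [7, 1, 11, 13, 4, 5, 6, 2, 8, 3, 0, 10, 15, 14, 9, 12] = (0 7 2 11 10)(3 13 14 9)(12 15)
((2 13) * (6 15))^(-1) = (2 13)(6 15) = [0, 1, 13, 3, 4, 5, 15, 7, 8, 9, 10, 11, 12, 2, 14, 6]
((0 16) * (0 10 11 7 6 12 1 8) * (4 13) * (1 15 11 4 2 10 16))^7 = (16)(0 1 8)(2 13 4 10)(6 15 7 12 11) = [1, 8, 13, 3, 10, 5, 15, 12, 0, 9, 2, 6, 11, 4, 14, 7, 16]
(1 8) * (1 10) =(1 8 10) =[0, 8, 2, 3, 4, 5, 6, 7, 10, 9, 1]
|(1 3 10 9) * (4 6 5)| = 12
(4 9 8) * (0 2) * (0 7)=(0 2 7)(4 9 8)=[2, 1, 7, 3, 9, 5, 6, 0, 4, 8]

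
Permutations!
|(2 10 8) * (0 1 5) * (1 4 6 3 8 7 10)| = |(0 4 6 3 8 2 1 5)(7 10)| = 8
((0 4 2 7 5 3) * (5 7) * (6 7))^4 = (7)(0 3 5 2 4) = [3, 1, 4, 5, 0, 2, 6, 7]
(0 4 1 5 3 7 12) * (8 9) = (0 4 1 5 3 7 12)(8 9) = [4, 5, 2, 7, 1, 3, 6, 12, 9, 8, 10, 11, 0]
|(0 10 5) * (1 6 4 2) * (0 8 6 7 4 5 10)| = |(10)(1 7 4 2)(5 8 6)| = 12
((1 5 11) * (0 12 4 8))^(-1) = (0 8 4 12)(1 11 5) = [8, 11, 2, 3, 12, 1, 6, 7, 4, 9, 10, 5, 0]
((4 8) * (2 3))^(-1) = (2 3)(4 8) = [0, 1, 3, 2, 8, 5, 6, 7, 4]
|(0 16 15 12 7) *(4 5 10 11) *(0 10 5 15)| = 6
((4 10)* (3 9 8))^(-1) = [0, 1, 2, 8, 10, 5, 6, 7, 9, 3, 4] = (3 8 9)(4 10)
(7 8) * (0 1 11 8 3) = [1, 11, 2, 0, 4, 5, 6, 3, 7, 9, 10, 8] = (0 1 11 8 7 3)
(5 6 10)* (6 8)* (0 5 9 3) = [5, 1, 2, 0, 4, 8, 10, 7, 6, 3, 9] = (0 5 8 6 10 9 3)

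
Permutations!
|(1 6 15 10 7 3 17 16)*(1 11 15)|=|(1 6)(3 17 16 11 15 10 7)|=14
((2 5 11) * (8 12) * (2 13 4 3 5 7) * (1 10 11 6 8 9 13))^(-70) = [0, 11, 2, 6, 5, 8, 12, 7, 9, 4, 1, 10, 13, 3] = (1 11 10)(3 6 12 13)(4 5 8 9)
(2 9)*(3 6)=(2 9)(3 6)=[0, 1, 9, 6, 4, 5, 3, 7, 8, 2]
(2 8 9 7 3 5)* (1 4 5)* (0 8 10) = [8, 4, 10, 1, 5, 2, 6, 3, 9, 7, 0] = (0 8 9 7 3 1 4 5 2 10)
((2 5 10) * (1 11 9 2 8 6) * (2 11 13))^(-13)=[0, 13, 5, 3, 4, 10, 1, 7, 6, 11, 8, 9, 12, 2]=(1 13 2 5 10 8 6)(9 11)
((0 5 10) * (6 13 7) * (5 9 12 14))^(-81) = (0 14)(5 9)(10 12) = [14, 1, 2, 3, 4, 9, 6, 7, 8, 5, 12, 11, 10, 13, 0]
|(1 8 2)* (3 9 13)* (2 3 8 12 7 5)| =|(1 12 7 5 2)(3 9 13 8)| =20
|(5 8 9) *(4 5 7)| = 5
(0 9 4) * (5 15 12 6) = (0 9 4)(5 15 12 6) = [9, 1, 2, 3, 0, 15, 5, 7, 8, 4, 10, 11, 6, 13, 14, 12]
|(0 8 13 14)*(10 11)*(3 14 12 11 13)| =4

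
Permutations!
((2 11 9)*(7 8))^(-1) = (2 9 11)(7 8) = [0, 1, 9, 3, 4, 5, 6, 8, 7, 11, 10, 2]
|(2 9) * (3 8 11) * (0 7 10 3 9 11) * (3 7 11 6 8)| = 6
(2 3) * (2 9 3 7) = (2 7)(3 9) = [0, 1, 7, 9, 4, 5, 6, 2, 8, 3]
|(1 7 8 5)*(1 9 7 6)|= 4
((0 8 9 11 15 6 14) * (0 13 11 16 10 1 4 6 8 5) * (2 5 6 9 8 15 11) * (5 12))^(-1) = [5, 10, 13, 3, 1, 12, 0, 7, 8, 4, 16, 11, 2, 14, 6, 15, 9] = (0 5 12 2 13 14 6)(1 10 16 9 4)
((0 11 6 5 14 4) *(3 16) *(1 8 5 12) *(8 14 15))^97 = (0 4 14 1 12 6 11)(3 16)(5 15 8) = [4, 12, 2, 16, 14, 15, 11, 7, 5, 9, 10, 0, 6, 13, 1, 8, 3]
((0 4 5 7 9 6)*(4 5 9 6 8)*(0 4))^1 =(0 5 7 6 4 9 8) =[5, 1, 2, 3, 9, 7, 4, 6, 0, 8]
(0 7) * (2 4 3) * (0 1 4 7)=[0, 4, 7, 2, 3, 5, 6, 1]=(1 4 3 2 7)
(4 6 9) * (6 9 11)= (4 9)(6 11)= [0, 1, 2, 3, 9, 5, 11, 7, 8, 4, 10, 6]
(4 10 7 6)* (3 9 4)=[0, 1, 2, 9, 10, 5, 3, 6, 8, 4, 7]=(3 9 4 10 7 6)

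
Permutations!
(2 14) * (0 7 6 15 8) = (0 7 6 15 8)(2 14) = [7, 1, 14, 3, 4, 5, 15, 6, 0, 9, 10, 11, 12, 13, 2, 8]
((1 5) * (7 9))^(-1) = (1 5)(7 9) = [0, 5, 2, 3, 4, 1, 6, 9, 8, 7]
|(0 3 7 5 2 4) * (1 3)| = |(0 1 3 7 5 2 4)| = 7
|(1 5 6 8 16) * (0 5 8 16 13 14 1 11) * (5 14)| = |(0 14 1 8 13 5 6 16 11)| = 9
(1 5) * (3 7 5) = (1 3 7 5) = [0, 3, 2, 7, 4, 1, 6, 5]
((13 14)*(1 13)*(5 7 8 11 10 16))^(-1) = (1 14 13)(5 16 10 11 8 7) = [0, 14, 2, 3, 4, 16, 6, 5, 7, 9, 11, 8, 12, 1, 13, 15, 10]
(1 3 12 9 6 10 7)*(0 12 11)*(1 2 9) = (0 12 1 3 11)(2 9 6 10 7) = [12, 3, 9, 11, 4, 5, 10, 2, 8, 6, 7, 0, 1]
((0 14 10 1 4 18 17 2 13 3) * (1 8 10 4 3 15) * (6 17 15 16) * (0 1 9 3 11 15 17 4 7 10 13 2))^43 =(0 17 18 4 6 16 13 8 10 7 14)(1 9 11 3 15) =[17, 9, 2, 15, 6, 5, 16, 14, 10, 11, 7, 3, 12, 8, 0, 1, 13, 18, 4]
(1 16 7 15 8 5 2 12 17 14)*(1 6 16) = (2 12 17 14 6 16 7 15 8 5) = [0, 1, 12, 3, 4, 2, 16, 15, 5, 9, 10, 11, 17, 13, 6, 8, 7, 14]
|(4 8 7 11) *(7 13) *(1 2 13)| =|(1 2 13 7 11 4 8)| =7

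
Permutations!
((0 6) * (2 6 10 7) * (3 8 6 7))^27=(0 3 6 10 8)(2 7)=[3, 1, 7, 6, 4, 5, 10, 2, 0, 9, 8]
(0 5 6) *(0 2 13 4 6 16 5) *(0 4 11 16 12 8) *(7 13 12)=(0 4 6 2 12 8)(5 7 13 11 16)=[4, 1, 12, 3, 6, 7, 2, 13, 0, 9, 10, 16, 8, 11, 14, 15, 5]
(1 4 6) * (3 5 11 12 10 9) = (1 4 6)(3 5 11 12 10 9) = [0, 4, 2, 5, 6, 11, 1, 7, 8, 3, 9, 12, 10]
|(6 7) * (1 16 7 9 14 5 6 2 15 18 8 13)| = |(1 16 7 2 15 18 8 13)(5 6 9 14)| = 8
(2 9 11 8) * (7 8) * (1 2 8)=[0, 2, 9, 3, 4, 5, 6, 1, 8, 11, 10, 7]=(1 2 9 11 7)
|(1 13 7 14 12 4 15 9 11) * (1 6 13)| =|(4 15 9 11 6 13 7 14 12)| =9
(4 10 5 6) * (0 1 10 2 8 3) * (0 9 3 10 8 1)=[0, 8, 1, 9, 2, 6, 4, 7, 10, 3, 5]=(1 8 10 5 6 4 2)(3 9)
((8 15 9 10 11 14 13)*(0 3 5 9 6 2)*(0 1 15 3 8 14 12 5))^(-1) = (0 3 8)(1 2 6 15)(5 12 11 10 9)(13 14) = [3, 2, 6, 8, 4, 12, 15, 7, 0, 5, 9, 10, 11, 14, 13, 1]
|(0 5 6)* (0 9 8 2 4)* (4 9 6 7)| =|(0 5 7 4)(2 9 8)| =12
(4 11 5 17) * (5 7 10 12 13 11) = [0, 1, 2, 3, 5, 17, 6, 10, 8, 9, 12, 7, 13, 11, 14, 15, 16, 4] = (4 5 17)(7 10 12 13 11)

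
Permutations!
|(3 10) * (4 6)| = |(3 10)(4 6)| = 2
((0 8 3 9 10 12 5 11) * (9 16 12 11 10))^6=[10, 1, 2, 0, 4, 16, 6, 7, 11, 9, 12, 5, 3, 13, 14, 15, 8]=(0 10 12 3)(5 16 8 11)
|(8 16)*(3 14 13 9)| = 4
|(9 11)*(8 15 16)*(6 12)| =6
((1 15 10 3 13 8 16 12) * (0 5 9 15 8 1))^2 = (0 9 10 13 8 12 5 15 3 1 16) = [9, 16, 2, 1, 4, 15, 6, 7, 12, 10, 13, 11, 5, 8, 14, 3, 0]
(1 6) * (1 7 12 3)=(1 6 7 12 3)=[0, 6, 2, 1, 4, 5, 7, 12, 8, 9, 10, 11, 3]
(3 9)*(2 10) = [0, 1, 10, 9, 4, 5, 6, 7, 8, 3, 2] = (2 10)(3 9)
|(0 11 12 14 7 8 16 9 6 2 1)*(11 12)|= 10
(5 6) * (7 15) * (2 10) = (2 10)(5 6)(7 15) = [0, 1, 10, 3, 4, 6, 5, 15, 8, 9, 2, 11, 12, 13, 14, 7]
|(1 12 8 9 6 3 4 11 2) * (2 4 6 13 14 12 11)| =|(1 11 4 2)(3 6)(8 9 13 14 12)| =20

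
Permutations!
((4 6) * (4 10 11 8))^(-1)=[0, 1, 2, 3, 8, 5, 4, 7, 11, 9, 6, 10]=(4 8 11 10 6)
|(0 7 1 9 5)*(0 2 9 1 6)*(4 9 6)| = 7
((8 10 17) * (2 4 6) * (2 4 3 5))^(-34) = (2 5 3)(8 17 10) = [0, 1, 5, 2, 4, 3, 6, 7, 17, 9, 8, 11, 12, 13, 14, 15, 16, 10]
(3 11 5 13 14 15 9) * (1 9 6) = (1 9 3 11 5 13 14 15 6) = [0, 9, 2, 11, 4, 13, 1, 7, 8, 3, 10, 5, 12, 14, 15, 6]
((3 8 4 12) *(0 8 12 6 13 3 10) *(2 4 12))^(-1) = [10, 1, 3, 13, 2, 5, 4, 7, 0, 9, 12, 11, 8, 6] = (0 10 12 8)(2 3 13 6 4)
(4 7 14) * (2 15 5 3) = (2 15 5 3)(4 7 14) = [0, 1, 15, 2, 7, 3, 6, 14, 8, 9, 10, 11, 12, 13, 4, 5]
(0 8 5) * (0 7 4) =[8, 1, 2, 3, 0, 7, 6, 4, 5] =(0 8 5 7 4)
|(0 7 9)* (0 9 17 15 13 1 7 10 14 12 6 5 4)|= |(0 10 14 12 6 5 4)(1 7 17 15 13)|= 35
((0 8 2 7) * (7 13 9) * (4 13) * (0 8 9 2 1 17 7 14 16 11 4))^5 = (0 4 14 2 11 9 13 16)(1 17 7 8) = [4, 17, 11, 3, 14, 5, 6, 8, 1, 13, 10, 9, 12, 16, 2, 15, 0, 7]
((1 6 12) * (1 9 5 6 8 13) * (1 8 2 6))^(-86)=[0, 9, 5, 3, 4, 12, 1, 7, 8, 6, 10, 11, 2, 13]=(13)(1 9 6)(2 5 12)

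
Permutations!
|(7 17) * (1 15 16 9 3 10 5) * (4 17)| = 21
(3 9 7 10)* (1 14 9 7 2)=[0, 14, 1, 7, 4, 5, 6, 10, 8, 2, 3, 11, 12, 13, 9]=(1 14 9 2)(3 7 10)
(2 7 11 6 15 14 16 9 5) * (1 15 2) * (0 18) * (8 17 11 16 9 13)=(0 18)(1 15 14 9 5)(2 7 16 13 8 17 11 6)=[18, 15, 7, 3, 4, 1, 2, 16, 17, 5, 10, 6, 12, 8, 9, 14, 13, 11, 0]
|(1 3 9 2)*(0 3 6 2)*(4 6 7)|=|(0 3 9)(1 7 4 6 2)|=15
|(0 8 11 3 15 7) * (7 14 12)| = 8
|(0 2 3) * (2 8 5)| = 5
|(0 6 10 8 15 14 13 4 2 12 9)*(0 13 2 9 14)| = |(0 6 10 8 15)(2 12 14)(4 9 13)| = 15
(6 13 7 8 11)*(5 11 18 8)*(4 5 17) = (4 5 11 6 13 7 17)(8 18) = [0, 1, 2, 3, 5, 11, 13, 17, 18, 9, 10, 6, 12, 7, 14, 15, 16, 4, 8]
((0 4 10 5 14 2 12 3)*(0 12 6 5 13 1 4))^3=[0, 13, 14, 12, 1, 6, 2, 7, 8, 9, 4, 11, 3, 10, 5]=(1 13 10 4)(2 14 5 6)(3 12)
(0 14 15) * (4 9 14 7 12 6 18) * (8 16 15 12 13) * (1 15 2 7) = [1, 15, 7, 3, 9, 5, 18, 13, 16, 14, 10, 11, 6, 8, 12, 0, 2, 17, 4] = (0 1 15)(2 7 13 8 16)(4 9 14 12 6 18)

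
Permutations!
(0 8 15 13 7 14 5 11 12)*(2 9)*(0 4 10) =[8, 1, 9, 3, 10, 11, 6, 14, 15, 2, 0, 12, 4, 7, 5, 13] =(0 8 15 13 7 14 5 11 12 4 10)(2 9)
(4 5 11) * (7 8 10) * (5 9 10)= [0, 1, 2, 3, 9, 11, 6, 8, 5, 10, 7, 4]= (4 9 10 7 8 5 11)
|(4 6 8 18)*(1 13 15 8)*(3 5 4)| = 9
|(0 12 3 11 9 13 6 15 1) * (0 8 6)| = |(0 12 3 11 9 13)(1 8 6 15)| = 12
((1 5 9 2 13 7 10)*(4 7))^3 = [0, 2, 7, 3, 1, 13, 6, 5, 8, 4, 9, 11, 12, 10] = (1 2 7 5 13 10 9 4)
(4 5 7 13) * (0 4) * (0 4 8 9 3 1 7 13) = (0 8 9 3 1 7)(4 5 13) = [8, 7, 2, 1, 5, 13, 6, 0, 9, 3, 10, 11, 12, 4]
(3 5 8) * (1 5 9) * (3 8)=(1 5 3 9)=[0, 5, 2, 9, 4, 3, 6, 7, 8, 1]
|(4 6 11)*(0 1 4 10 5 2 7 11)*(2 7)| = |(0 1 4 6)(5 7 11 10)| = 4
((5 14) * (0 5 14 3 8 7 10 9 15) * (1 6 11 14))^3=(0 8 9 5 7 15 3 10)(1 14 11 6)=[8, 14, 2, 10, 4, 7, 1, 15, 9, 5, 0, 6, 12, 13, 11, 3]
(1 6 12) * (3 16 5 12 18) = (1 6 18 3 16 5 12) = [0, 6, 2, 16, 4, 12, 18, 7, 8, 9, 10, 11, 1, 13, 14, 15, 5, 17, 3]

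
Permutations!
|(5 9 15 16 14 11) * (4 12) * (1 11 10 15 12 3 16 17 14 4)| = 60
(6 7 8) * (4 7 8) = (4 7)(6 8) = [0, 1, 2, 3, 7, 5, 8, 4, 6]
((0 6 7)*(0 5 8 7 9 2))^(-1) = (0 2 9 6)(5 7 8) = [2, 1, 9, 3, 4, 7, 0, 8, 5, 6]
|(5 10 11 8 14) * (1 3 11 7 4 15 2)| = |(1 3 11 8 14 5 10 7 4 15 2)| = 11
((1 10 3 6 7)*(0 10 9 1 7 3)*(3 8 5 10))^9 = [8, 9, 2, 5, 4, 3, 10, 7, 0, 1, 6] = (0 8)(1 9)(3 5)(6 10)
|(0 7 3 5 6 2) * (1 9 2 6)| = |(0 7 3 5 1 9 2)| = 7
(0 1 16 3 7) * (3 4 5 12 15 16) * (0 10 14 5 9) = (0 1 3 7 10 14 5 12 15 16 4 9) = [1, 3, 2, 7, 9, 12, 6, 10, 8, 0, 14, 11, 15, 13, 5, 16, 4]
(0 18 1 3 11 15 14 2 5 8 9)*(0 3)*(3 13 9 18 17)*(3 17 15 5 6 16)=[15, 0, 6, 11, 4, 8, 16, 7, 18, 13, 10, 5, 12, 9, 2, 14, 3, 17, 1]=(0 15 14 2 6 16 3 11 5 8 18 1)(9 13)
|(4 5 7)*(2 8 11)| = 3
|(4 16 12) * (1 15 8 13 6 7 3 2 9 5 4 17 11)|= |(1 15 8 13 6 7 3 2 9 5 4 16 12 17 11)|= 15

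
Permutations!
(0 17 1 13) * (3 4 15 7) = [17, 13, 2, 4, 15, 5, 6, 3, 8, 9, 10, 11, 12, 0, 14, 7, 16, 1] = (0 17 1 13)(3 4 15 7)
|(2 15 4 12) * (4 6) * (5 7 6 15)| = |(15)(2 5 7 6 4 12)| = 6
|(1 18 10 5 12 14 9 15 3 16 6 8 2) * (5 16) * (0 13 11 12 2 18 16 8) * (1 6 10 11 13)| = |(0 1 16 10 8 18 11 12 14 9 15 3 5 2 6)| = 15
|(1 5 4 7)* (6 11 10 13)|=|(1 5 4 7)(6 11 10 13)|=4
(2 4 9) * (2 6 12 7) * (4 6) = [0, 1, 6, 3, 9, 5, 12, 2, 8, 4, 10, 11, 7] = (2 6 12 7)(4 9)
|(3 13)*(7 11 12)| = |(3 13)(7 11 12)| = 6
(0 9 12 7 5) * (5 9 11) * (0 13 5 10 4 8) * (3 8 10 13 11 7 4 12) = [7, 1, 2, 8, 10, 11, 6, 9, 0, 3, 12, 13, 4, 5] = (0 7 9 3 8)(4 10 12)(5 11 13)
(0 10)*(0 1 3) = (0 10 1 3) = [10, 3, 2, 0, 4, 5, 6, 7, 8, 9, 1]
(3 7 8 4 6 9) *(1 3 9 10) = (1 3 7 8 4 6 10) = [0, 3, 2, 7, 6, 5, 10, 8, 4, 9, 1]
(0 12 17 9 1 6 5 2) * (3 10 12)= (0 3 10 12 17 9 1 6 5 2)= [3, 6, 0, 10, 4, 2, 5, 7, 8, 1, 12, 11, 17, 13, 14, 15, 16, 9]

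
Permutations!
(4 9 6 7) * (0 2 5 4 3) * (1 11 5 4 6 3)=(0 2 4 9 3)(1 11 5 6 7)=[2, 11, 4, 0, 9, 6, 7, 1, 8, 3, 10, 5]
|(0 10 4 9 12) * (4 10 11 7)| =6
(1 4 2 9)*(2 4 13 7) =(1 13 7 2 9) =[0, 13, 9, 3, 4, 5, 6, 2, 8, 1, 10, 11, 12, 7]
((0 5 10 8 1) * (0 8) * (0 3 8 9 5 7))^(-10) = (1 5 3)(8 9 10) = [0, 5, 2, 1, 4, 3, 6, 7, 9, 10, 8]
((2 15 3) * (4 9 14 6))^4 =(2 15 3) =[0, 1, 15, 2, 4, 5, 6, 7, 8, 9, 10, 11, 12, 13, 14, 3]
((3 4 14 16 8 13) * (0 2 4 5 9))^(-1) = (0 9 5 3 13 8 16 14 4 2) = [9, 1, 0, 13, 2, 3, 6, 7, 16, 5, 10, 11, 12, 8, 4, 15, 14]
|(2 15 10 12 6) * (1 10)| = 6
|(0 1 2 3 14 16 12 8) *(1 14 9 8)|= 9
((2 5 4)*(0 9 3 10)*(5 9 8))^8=(10)=[0, 1, 2, 3, 4, 5, 6, 7, 8, 9, 10]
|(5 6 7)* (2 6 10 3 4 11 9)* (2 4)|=6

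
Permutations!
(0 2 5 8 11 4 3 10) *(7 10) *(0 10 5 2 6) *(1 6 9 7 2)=[9, 6, 1, 2, 3, 8, 0, 5, 11, 7, 10, 4]=(0 9 7 5 8 11 4 3 2 1 6)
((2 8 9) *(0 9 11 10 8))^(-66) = (11) = [0, 1, 2, 3, 4, 5, 6, 7, 8, 9, 10, 11]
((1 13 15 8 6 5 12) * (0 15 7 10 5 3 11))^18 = [0, 1, 2, 3, 4, 5, 6, 7, 8, 9, 10, 11, 12, 13, 14, 15] = (15)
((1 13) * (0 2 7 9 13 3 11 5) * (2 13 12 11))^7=(0 12 2 13 11 7 1 5 9 3)=[12, 5, 13, 0, 4, 9, 6, 1, 8, 3, 10, 7, 2, 11]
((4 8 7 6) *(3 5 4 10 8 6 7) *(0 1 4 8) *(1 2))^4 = (0 6 1)(2 10 4)(3 5 8) = [6, 0, 10, 5, 2, 8, 1, 7, 3, 9, 4]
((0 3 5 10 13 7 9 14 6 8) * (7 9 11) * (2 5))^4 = (0 10 6 2 9)(3 13 8 5 14) = [10, 1, 9, 13, 4, 14, 2, 7, 5, 0, 6, 11, 12, 8, 3]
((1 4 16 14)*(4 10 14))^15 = [0, 1, 2, 3, 16, 5, 6, 7, 8, 9, 10, 11, 12, 13, 14, 15, 4] = (4 16)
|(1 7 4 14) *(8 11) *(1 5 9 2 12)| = 8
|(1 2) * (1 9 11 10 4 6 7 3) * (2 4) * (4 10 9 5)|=8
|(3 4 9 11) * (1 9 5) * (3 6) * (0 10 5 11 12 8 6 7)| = |(0 10 5 1 9 12 8 6 3 4 11 7)| = 12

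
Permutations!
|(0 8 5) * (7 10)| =|(0 8 5)(7 10)| =6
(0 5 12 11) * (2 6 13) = (0 5 12 11)(2 6 13) = [5, 1, 6, 3, 4, 12, 13, 7, 8, 9, 10, 0, 11, 2]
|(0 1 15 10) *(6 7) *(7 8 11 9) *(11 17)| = |(0 1 15 10)(6 8 17 11 9 7)| = 12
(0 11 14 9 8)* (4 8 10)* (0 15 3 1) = (0 11 14 9 10 4 8 15 3 1) = [11, 0, 2, 1, 8, 5, 6, 7, 15, 10, 4, 14, 12, 13, 9, 3]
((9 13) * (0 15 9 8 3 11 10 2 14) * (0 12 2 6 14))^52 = (0 8 6)(2 13 10)(3 14 15)(9 11 12) = [8, 1, 13, 14, 4, 5, 0, 7, 6, 11, 2, 12, 9, 10, 15, 3]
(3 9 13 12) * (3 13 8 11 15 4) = (3 9 8 11 15 4)(12 13) = [0, 1, 2, 9, 3, 5, 6, 7, 11, 8, 10, 15, 13, 12, 14, 4]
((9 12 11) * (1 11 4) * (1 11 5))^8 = (12) = [0, 1, 2, 3, 4, 5, 6, 7, 8, 9, 10, 11, 12]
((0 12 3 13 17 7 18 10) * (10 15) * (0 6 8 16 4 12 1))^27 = [1, 0, 2, 7, 13, 5, 4, 10, 12, 9, 16, 11, 17, 18, 14, 8, 3, 15, 6] = (0 1)(3 7 10 16)(4 13 18 6)(8 12 17 15)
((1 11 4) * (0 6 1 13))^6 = (13) = [0, 1, 2, 3, 4, 5, 6, 7, 8, 9, 10, 11, 12, 13]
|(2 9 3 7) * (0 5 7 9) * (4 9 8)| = |(0 5 7 2)(3 8 4 9)| = 4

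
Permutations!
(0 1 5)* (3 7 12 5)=(0 1 3 7 12 5)=[1, 3, 2, 7, 4, 0, 6, 12, 8, 9, 10, 11, 5]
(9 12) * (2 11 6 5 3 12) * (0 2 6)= (0 2 11)(3 12 9 6 5)= [2, 1, 11, 12, 4, 3, 5, 7, 8, 6, 10, 0, 9]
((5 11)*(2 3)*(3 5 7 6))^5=(2 3 6 7 11 5)=[0, 1, 3, 6, 4, 2, 7, 11, 8, 9, 10, 5]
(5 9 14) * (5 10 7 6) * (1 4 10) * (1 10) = (1 4)(5 9 14 10 7 6) = [0, 4, 2, 3, 1, 9, 5, 6, 8, 14, 7, 11, 12, 13, 10]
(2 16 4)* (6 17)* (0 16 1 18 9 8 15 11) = (0 16 4 2 1 18 9 8 15 11)(6 17) = [16, 18, 1, 3, 2, 5, 17, 7, 15, 8, 10, 0, 12, 13, 14, 11, 4, 6, 9]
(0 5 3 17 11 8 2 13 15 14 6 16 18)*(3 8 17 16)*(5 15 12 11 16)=(0 15 14 6 3 5 8 2 13 12 11 17 16 18)=[15, 1, 13, 5, 4, 8, 3, 7, 2, 9, 10, 17, 11, 12, 6, 14, 18, 16, 0]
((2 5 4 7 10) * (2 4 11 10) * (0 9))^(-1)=(0 9)(2 7 4 10 11 5)=[9, 1, 7, 3, 10, 2, 6, 4, 8, 0, 11, 5]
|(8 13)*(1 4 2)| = 6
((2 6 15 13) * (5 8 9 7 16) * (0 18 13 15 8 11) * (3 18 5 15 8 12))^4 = [5, 1, 18, 6, 4, 11, 13, 9, 15, 8, 10, 0, 2, 3, 14, 16, 7, 17, 12] = (0 5 11)(2 18 12)(3 6 13)(7 9 8 15 16)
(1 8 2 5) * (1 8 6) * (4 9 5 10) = (1 6)(2 10 4 9 5 8) = [0, 6, 10, 3, 9, 8, 1, 7, 2, 5, 4]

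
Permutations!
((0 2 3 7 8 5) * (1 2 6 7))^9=(0 5 8 7 6)=[5, 1, 2, 3, 4, 8, 0, 6, 7]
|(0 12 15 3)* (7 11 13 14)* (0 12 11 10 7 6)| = 30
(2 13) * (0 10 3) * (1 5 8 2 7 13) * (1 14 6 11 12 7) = (0 10 3)(1 5 8 2 14 6 11 12 7 13) = [10, 5, 14, 0, 4, 8, 11, 13, 2, 9, 3, 12, 7, 1, 6]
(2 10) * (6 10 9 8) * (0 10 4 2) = (0 10)(2 9 8 6 4) = [10, 1, 9, 3, 2, 5, 4, 7, 6, 8, 0]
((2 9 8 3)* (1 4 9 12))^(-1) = (1 12 2 3 8 9 4) = [0, 12, 3, 8, 1, 5, 6, 7, 9, 4, 10, 11, 2]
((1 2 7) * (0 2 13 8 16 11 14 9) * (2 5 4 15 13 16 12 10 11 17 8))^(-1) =(0 9 14 11 10 12 8 17 16 1 7 2 13 15 4 5) =[9, 7, 13, 3, 5, 0, 6, 2, 17, 14, 12, 10, 8, 15, 11, 4, 1, 16]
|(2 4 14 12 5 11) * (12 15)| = 7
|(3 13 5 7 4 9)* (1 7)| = 7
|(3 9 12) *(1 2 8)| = 3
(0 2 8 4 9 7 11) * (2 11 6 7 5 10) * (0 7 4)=(0 11 7 6 4 9 5 10 2 8)=[11, 1, 8, 3, 9, 10, 4, 6, 0, 5, 2, 7]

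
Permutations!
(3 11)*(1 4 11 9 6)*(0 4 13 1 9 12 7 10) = [4, 13, 2, 12, 11, 5, 9, 10, 8, 6, 0, 3, 7, 1] = (0 4 11 3 12 7 10)(1 13)(6 9)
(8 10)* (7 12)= (7 12)(8 10)= [0, 1, 2, 3, 4, 5, 6, 12, 10, 9, 8, 11, 7]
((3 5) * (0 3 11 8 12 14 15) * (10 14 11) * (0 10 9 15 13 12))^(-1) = (0 8 11 12 13 14 10 15 9 5 3) = [8, 1, 2, 0, 4, 3, 6, 7, 11, 5, 15, 12, 13, 14, 10, 9]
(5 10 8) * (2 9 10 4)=(2 9 10 8 5 4)=[0, 1, 9, 3, 2, 4, 6, 7, 5, 10, 8]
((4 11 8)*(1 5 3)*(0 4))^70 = [11, 5, 2, 1, 8, 3, 6, 7, 4, 9, 10, 0] = (0 11)(1 5 3)(4 8)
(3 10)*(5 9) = (3 10)(5 9) = [0, 1, 2, 10, 4, 9, 6, 7, 8, 5, 3]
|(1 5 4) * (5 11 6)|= |(1 11 6 5 4)|= 5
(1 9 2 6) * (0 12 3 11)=(0 12 3 11)(1 9 2 6)=[12, 9, 6, 11, 4, 5, 1, 7, 8, 2, 10, 0, 3]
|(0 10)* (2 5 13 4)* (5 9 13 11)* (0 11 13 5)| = 15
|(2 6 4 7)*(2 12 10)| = |(2 6 4 7 12 10)| = 6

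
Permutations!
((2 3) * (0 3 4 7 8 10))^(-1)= [10, 1, 3, 0, 2, 5, 6, 4, 7, 9, 8]= (0 10 8 7 4 2 3)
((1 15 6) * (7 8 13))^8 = (1 6 15)(7 13 8) = [0, 6, 2, 3, 4, 5, 15, 13, 7, 9, 10, 11, 12, 8, 14, 1]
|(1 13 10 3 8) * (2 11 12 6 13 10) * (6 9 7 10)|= 11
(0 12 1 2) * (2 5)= (0 12 1 5 2)= [12, 5, 0, 3, 4, 2, 6, 7, 8, 9, 10, 11, 1]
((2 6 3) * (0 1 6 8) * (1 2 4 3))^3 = (8)(1 6)(3 4) = [0, 6, 2, 4, 3, 5, 1, 7, 8]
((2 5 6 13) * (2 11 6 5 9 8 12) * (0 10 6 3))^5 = (0 3 11 13 6 10)(2 9 8 12) = [3, 1, 9, 11, 4, 5, 10, 7, 12, 8, 0, 13, 2, 6]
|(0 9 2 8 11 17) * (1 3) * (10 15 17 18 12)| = |(0 9 2 8 11 18 12 10 15 17)(1 3)| = 10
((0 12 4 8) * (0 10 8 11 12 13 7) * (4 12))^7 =(0 13 7)(4 11)(8 10) =[13, 1, 2, 3, 11, 5, 6, 0, 10, 9, 8, 4, 12, 7]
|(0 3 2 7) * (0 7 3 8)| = |(0 8)(2 3)| = 2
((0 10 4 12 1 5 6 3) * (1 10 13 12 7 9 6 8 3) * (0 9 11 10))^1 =(0 13 12)(1 5 8 3 9 6)(4 7 11 10) =[13, 5, 2, 9, 7, 8, 1, 11, 3, 6, 4, 10, 0, 12]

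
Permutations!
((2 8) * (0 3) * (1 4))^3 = (0 3)(1 4)(2 8) = [3, 4, 8, 0, 1, 5, 6, 7, 2]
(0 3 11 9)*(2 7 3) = [2, 1, 7, 11, 4, 5, 6, 3, 8, 0, 10, 9] = (0 2 7 3 11 9)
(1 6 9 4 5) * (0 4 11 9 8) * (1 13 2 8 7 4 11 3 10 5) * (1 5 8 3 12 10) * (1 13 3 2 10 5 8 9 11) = (0 1 6 7 4 8)(3 13 10 9 12 5) = [1, 6, 2, 13, 8, 3, 7, 4, 0, 12, 9, 11, 5, 10]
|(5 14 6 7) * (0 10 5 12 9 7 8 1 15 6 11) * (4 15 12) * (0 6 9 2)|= 20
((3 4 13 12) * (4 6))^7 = (3 4 12 6 13) = [0, 1, 2, 4, 12, 5, 13, 7, 8, 9, 10, 11, 6, 3]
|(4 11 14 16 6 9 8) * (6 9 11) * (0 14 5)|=9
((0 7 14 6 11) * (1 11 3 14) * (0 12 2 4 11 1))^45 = (14)(0 7)(2 4 11 12) = [7, 1, 4, 3, 11, 5, 6, 0, 8, 9, 10, 12, 2, 13, 14]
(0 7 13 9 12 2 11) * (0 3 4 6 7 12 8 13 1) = [12, 0, 11, 4, 6, 5, 7, 1, 13, 8, 10, 3, 2, 9] = (0 12 2 11 3 4 6 7 1)(8 13 9)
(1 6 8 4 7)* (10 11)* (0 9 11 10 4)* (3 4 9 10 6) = (0 10 6 8)(1 3 4 7)(9 11) = [10, 3, 2, 4, 7, 5, 8, 1, 0, 11, 6, 9]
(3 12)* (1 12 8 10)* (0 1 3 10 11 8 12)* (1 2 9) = (0 2 9 1)(3 12 10)(8 11) = [2, 0, 9, 12, 4, 5, 6, 7, 11, 1, 3, 8, 10]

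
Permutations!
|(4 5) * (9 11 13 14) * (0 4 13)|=7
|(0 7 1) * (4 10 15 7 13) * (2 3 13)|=|(0 2 3 13 4 10 15 7 1)|=9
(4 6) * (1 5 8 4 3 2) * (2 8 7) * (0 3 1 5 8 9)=(0 3 9)(1 8 4 6)(2 5 7)=[3, 8, 5, 9, 6, 7, 1, 2, 4, 0]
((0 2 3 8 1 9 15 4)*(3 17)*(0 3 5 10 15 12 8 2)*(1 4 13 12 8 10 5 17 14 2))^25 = (17)(2 14)(10 15 13 12) = [0, 1, 14, 3, 4, 5, 6, 7, 8, 9, 15, 11, 10, 12, 2, 13, 16, 17]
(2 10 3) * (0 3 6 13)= (0 3 2 10 6 13)= [3, 1, 10, 2, 4, 5, 13, 7, 8, 9, 6, 11, 12, 0]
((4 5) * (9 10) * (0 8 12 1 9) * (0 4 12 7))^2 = [7, 10, 2, 3, 12, 1, 6, 8, 0, 4, 5, 11, 9] = (0 7 8)(1 10 5)(4 12 9)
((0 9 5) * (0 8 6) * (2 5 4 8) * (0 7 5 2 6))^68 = (9)(5 7 6) = [0, 1, 2, 3, 4, 7, 5, 6, 8, 9]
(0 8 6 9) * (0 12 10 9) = [8, 1, 2, 3, 4, 5, 0, 7, 6, 12, 9, 11, 10] = (0 8 6)(9 12 10)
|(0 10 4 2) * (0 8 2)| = 6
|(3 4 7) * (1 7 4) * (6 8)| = 6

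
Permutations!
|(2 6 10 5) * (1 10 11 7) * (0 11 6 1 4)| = 4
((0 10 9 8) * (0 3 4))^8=(0 9 3)(4 10 8)=[9, 1, 2, 0, 10, 5, 6, 7, 4, 3, 8]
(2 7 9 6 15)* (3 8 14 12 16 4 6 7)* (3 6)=(2 6 15)(3 8 14 12 16 4)(7 9)=[0, 1, 6, 8, 3, 5, 15, 9, 14, 7, 10, 11, 16, 13, 12, 2, 4]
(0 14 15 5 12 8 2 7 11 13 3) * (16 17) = (0 14 15 5 12 8 2 7 11 13 3)(16 17) = [14, 1, 7, 0, 4, 12, 6, 11, 2, 9, 10, 13, 8, 3, 15, 5, 17, 16]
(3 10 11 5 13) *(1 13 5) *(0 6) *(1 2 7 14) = [6, 13, 7, 10, 4, 5, 0, 14, 8, 9, 11, 2, 12, 3, 1] = (0 6)(1 13 3 10 11 2 7 14)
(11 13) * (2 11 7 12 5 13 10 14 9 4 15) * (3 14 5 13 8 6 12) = [0, 1, 11, 14, 15, 8, 12, 3, 6, 4, 5, 10, 13, 7, 9, 2] = (2 11 10 5 8 6 12 13 7 3 14 9 4 15)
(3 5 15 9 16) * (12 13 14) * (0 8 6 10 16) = (0 8 6 10 16 3 5 15 9)(12 13 14) = [8, 1, 2, 5, 4, 15, 10, 7, 6, 0, 16, 11, 13, 14, 12, 9, 3]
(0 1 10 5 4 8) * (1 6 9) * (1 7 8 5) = (0 6 9 7 8)(1 10)(4 5) = [6, 10, 2, 3, 5, 4, 9, 8, 0, 7, 1]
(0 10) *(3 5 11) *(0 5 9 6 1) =(0 10 5 11 3 9 6 1) =[10, 0, 2, 9, 4, 11, 1, 7, 8, 6, 5, 3]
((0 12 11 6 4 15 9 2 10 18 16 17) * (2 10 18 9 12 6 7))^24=(0 4 12 7 18 17 6 15 11 2 16)=[4, 1, 16, 3, 12, 5, 15, 18, 8, 9, 10, 2, 7, 13, 14, 11, 0, 6, 17]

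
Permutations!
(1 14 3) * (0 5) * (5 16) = (0 16 5)(1 14 3) = [16, 14, 2, 1, 4, 0, 6, 7, 8, 9, 10, 11, 12, 13, 3, 15, 5]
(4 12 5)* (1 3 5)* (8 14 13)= (1 3 5 4 12)(8 14 13)= [0, 3, 2, 5, 12, 4, 6, 7, 14, 9, 10, 11, 1, 8, 13]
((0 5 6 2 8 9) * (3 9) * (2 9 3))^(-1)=[9, 1, 8, 3, 4, 0, 5, 7, 2, 6]=(0 9 6 5)(2 8)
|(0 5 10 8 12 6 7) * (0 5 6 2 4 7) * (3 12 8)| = 14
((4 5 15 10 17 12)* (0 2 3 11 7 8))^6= (17)= [0, 1, 2, 3, 4, 5, 6, 7, 8, 9, 10, 11, 12, 13, 14, 15, 16, 17]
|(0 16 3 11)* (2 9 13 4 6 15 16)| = |(0 2 9 13 4 6 15 16 3 11)| = 10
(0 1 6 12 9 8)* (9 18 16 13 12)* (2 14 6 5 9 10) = (0 1 5 9 8)(2 14 6 10)(12 18 16 13) = [1, 5, 14, 3, 4, 9, 10, 7, 0, 8, 2, 11, 18, 12, 6, 15, 13, 17, 16]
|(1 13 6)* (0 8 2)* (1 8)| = |(0 1 13 6 8 2)| = 6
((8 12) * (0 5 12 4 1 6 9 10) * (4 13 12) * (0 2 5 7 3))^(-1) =(0 3 7)(1 4 5 2 10 9 6)(8 12 13) =[3, 4, 10, 7, 5, 2, 1, 0, 12, 6, 9, 11, 13, 8]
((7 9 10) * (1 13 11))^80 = [0, 11, 2, 3, 4, 5, 6, 10, 8, 7, 9, 13, 12, 1] = (1 11 13)(7 10 9)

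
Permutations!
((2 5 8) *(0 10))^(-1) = (0 10)(2 8 5) = [10, 1, 8, 3, 4, 2, 6, 7, 5, 9, 0]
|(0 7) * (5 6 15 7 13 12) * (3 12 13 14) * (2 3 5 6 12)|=|(0 14 5 12 6 15 7)(2 3)|=14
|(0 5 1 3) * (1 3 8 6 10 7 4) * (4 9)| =21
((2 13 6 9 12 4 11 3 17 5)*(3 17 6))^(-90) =(17) =[0, 1, 2, 3, 4, 5, 6, 7, 8, 9, 10, 11, 12, 13, 14, 15, 16, 17]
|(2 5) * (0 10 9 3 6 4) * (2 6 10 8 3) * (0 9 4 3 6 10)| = 20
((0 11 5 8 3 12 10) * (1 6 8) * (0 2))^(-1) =(0 2 10 12 3 8 6 1 5 11) =[2, 5, 10, 8, 4, 11, 1, 7, 6, 9, 12, 0, 3]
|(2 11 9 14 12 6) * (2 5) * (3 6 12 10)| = |(2 11 9 14 10 3 6 5)| = 8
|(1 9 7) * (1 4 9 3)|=6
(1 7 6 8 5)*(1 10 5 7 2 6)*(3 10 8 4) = [0, 2, 6, 10, 3, 8, 4, 1, 7, 9, 5] = (1 2 6 4 3 10 5 8 7)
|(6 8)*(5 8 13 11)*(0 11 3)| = |(0 11 5 8 6 13 3)| = 7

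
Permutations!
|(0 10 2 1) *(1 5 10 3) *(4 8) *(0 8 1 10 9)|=|(0 3 10 2 5 9)(1 8 4)|=6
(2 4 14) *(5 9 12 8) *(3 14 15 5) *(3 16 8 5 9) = (2 4 15 9 12 5 3 14)(8 16) = [0, 1, 4, 14, 15, 3, 6, 7, 16, 12, 10, 11, 5, 13, 2, 9, 8]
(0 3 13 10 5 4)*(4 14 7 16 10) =(0 3 13 4)(5 14 7 16 10) =[3, 1, 2, 13, 0, 14, 6, 16, 8, 9, 5, 11, 12, 4, 7, 15, 10]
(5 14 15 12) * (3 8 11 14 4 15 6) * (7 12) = [0, 1, 2, 8, 15, 4, 3, 12, 11, 9, 10, 14, 5, 13, 6, 7] = (3 8 11 14 6)(4 15 7 12 5)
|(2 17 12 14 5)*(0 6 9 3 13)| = 5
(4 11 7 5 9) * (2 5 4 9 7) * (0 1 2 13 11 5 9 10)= (0 1 2 9 10)(4 5 7)(11 13)= [1, 2, 9, 3, 5, 7, 6, 4, 8, 10, 0, 13, 12, 11]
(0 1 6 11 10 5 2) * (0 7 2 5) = [1, 6, 7, 3, 4, 5, 11, 2, 8, 9, 0, 10] = (0 1 6 11 10)(2 7)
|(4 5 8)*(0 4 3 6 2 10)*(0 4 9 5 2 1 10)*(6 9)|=12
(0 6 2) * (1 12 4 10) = [6, 12, 0, 3, 10, 5, 2, 7, 8, 9, 1, 11, 4] = (0 6 2)(1 12 4 10)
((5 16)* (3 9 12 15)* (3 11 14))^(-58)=(16)(3 12 11)(9 15 14)=[0, 1, 2, 12, 4, 5, 6, 7, 8, 15, 10, 3, 11, 13, 9, 14, 16]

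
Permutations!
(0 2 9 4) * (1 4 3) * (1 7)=[2, 4, 9, 7, 0, 5, 6, 1, 8, 3]=(0 2 9 3 7 1 4)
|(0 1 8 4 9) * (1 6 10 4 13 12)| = |(0 6 10 4 9)(1 8 13 12)| = 20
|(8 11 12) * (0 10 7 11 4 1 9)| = |(0 10 7 11 12 8 4 1 9)| = 9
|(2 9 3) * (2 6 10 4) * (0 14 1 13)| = |(0 14 1 13)(2 9 3 6 10 4)| = 12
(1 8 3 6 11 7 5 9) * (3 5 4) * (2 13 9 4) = (1 8 5 4 3 6 11 7 2 13 9) = [0, 8, 13, 6, 3, 4, 11, 2, 5, 1, 10, 7, 12, 9]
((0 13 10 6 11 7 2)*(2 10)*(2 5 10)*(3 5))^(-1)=[2, 1, 7, 13, 4, 3, 10, 11, 8, 9, 5, 6, 12, 0]=(0 2 7 11 6 10 5 3 13)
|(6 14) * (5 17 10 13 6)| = 6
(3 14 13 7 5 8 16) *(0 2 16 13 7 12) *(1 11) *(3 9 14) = (0 2 16 9 14 7 5 8 13 12)(1 11) = [2, 11, 16, 3, 4, 8, 6, 5, 13, 14, 10, 1, 0, 12, 7, 15, 9]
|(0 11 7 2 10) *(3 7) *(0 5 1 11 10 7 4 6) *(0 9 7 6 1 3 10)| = 12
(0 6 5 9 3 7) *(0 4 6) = [0, 1, 2, 7, 6, 9, 5, 4, 8, 3] = (3 7 4 6 5 9)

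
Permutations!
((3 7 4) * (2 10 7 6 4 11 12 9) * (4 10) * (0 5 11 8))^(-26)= (0 7 6 4 9 11)(2 12 5 8 10 3)= [7, 1, 12, 2, 9, 8, 4, 6, 10, 11, 3, 0, 5]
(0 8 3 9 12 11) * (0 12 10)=(0 8 3 9 10)(11 12)=[8, 1, 2, 9, 4, 5, 6, 7, 3, 10, 0, 12, 11]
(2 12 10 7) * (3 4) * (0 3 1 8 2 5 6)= [3, 8, 12, 4, 1, 6, 0, 5, 2, 9, 7, 11, 10]= (0 3 4 1 8 2 12 10 7 5 6)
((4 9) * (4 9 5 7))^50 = (9)(4 7 5) = [0, 1, 2, 3, 7, 4, 6, 5, 8, 9]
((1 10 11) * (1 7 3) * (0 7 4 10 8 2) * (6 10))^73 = (0 7 3 1 8 2)(4 6 10 11) = [7, 8, 0, 1, 6, 5, 10, 3, 2, 9, 11, 4]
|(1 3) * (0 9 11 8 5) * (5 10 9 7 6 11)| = |(0 7 6 11 8 10 9 5)(1 3)| = 8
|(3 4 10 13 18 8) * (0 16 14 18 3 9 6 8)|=|(0 16 14 18)(3 4 10 13)(6 8 9)|=12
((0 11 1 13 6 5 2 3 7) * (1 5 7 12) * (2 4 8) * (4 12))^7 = (0 7 6 13 1 12 5 11)(2 8 4 3) = [7, 12, 8, 2, 3, 11, 13, 6, 4, 9, 10, 0, 5, 1]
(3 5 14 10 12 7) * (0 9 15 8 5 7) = (0 9 15 8 5 14 10 12)(3 7) = [9, 1, 2, 7, 4, 14, 6, 3, 5, 15, 12, 11, 0, 13, 10, 8]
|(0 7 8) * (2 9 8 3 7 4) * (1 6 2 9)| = 12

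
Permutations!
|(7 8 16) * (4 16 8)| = 3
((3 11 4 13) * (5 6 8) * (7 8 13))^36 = (3 8)(4 6)(5 11)(7 13) = [0, 1, 2, 8, 6, 11, 4, 13, 3, 9, 10, 5, 12, 7]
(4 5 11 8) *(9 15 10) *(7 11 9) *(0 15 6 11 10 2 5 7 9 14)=(0 15 2 5 14)(4 7 10 9 6 11 8)=[15, 1, 5, 3, 7, 14, 11, 10, 4, 6, 9, 8, 12, 13, 0, 2]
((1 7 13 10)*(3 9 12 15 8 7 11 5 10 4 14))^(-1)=[0, 10, 2, 14, 13, 11, 6, 8, 15, 3, 5, 1, 9, 7, 4, 12]=(1 10 5 11)(3 14 4 13 7 8 15 12 9)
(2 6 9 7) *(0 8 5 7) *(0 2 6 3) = (0 8 5 7 6 9 2 3) = [8, 1, 3, 0, 4, 7, 9, 6, 5, 2]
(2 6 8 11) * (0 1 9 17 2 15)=(0 1 9 17 2 6 8 11 15)=[1, 9, 6, 3, 4, 5, 8, 7, 11, 17, 10, 15, 12, 13, 14, 0, 16, 2]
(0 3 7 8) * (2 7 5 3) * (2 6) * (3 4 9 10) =[6, 1, 7, 5, 9, 4, 2, 8, 0, 10, 3] =(0 6 2 7 8)(3 5 4 9 10)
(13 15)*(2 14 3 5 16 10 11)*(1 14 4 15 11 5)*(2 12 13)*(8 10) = (1 14 3)(2 4 15)(5 16 8 10)(11 12 13) = [0, 14, 4, 1, 15, 16, 6, 7, 10, 9, 5, 12, 13, 11, 3, 2, 8]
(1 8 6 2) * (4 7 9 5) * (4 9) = (1 8 6 2)(4 7)(5 9) = [0, 8, 1, 3, 7, 9, 2, 4, 6, 5]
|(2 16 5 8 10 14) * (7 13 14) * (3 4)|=8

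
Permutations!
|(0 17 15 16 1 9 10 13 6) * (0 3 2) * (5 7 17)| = 13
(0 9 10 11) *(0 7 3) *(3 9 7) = [7, 1, 2, 0, 4, 5, 6, 9, 8, 10, 11, 3] = (0 7 9 10 11 3)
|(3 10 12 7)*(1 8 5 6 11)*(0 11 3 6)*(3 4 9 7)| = |(0 11 1 8 5)(3 10 12)(4 9 7 6)| = 60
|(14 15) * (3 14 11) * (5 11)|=5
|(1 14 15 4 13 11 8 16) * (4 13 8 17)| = 9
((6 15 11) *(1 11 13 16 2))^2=(1 6 13 2 11 15 16)=[0, 6, 11, 3, 4, 5, 13, 7, 8, 9, 10, 15, 12, 2, 14, 16, 1]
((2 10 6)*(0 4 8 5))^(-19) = [4, 1, 6, 3, 8, 0, 10, 7, 5, 9, 2] = (0 4 8 5)(2 6 10)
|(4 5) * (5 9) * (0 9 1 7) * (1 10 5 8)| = |(0 9 8 1 7)(4 10 5)| = 15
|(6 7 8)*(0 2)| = |(0 2)(6 7 8)| = 6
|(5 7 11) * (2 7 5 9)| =4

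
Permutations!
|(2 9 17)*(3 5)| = |(2 9 17)(3 5)| = 6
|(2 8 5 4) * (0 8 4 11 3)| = |(0 8 5 11 3)(2 4)| = 10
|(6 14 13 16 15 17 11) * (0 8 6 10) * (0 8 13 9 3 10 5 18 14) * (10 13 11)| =|(0 11 5 18 14 9 3 13 16 15 17 10 8 6)| =14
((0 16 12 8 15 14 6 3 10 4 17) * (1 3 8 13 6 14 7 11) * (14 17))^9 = (0 1 13 4 15)(3 6 14 7 16)(8 17 11 12 10) = [1, 13, 2, 6, 15, 5, 14, 16, 17, 9, 8, 12, 10, 4, 7, 0, 3, 11]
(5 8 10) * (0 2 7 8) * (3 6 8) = (0 2 7 3 6 8 10 5) = [2, 1, 7, 6, 4, 0, 8, 3, 10, 9, 5]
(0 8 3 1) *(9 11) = (0 8 3 1)(9 11) = [8, 0, 2, 1, 4, 5, 6, 7, 3, 11, 10, 9]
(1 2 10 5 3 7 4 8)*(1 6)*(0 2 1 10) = (0 2)(3 7 4 8 6 10 5) = [2, 1, 0, 7, 8, 3, 10, 4, 6, 9, 5]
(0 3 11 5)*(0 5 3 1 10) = (0 1 10)(3 11) = [1, 10, 2, 11, 4, 5, 6, 7, 8, 9, 0, 3]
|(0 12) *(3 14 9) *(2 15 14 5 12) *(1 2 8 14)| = 21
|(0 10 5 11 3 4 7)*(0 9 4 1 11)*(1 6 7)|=21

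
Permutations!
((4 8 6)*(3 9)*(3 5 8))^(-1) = [0, 1, 2, 4, 6, 9, 8, 7, 5, 3] = (3 4 6 8 5 9)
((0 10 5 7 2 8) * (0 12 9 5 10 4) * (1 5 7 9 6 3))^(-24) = (1 7 12)(2 6 5)(3 9 8) = [0, 7, 6, 9, 4, 2, 5, 12, 3, 8, 10, 11, 1]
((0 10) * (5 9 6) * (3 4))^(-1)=(0 10)(3 4)(5 6 9)=[10, 1, 2, 4, 3, 6, 9, 7, 8, 5, 0]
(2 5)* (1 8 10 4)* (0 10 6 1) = (0 10 4)(1 8 6)(2 5) = [10, 8, 5, 3, 0, 2, 1, 7, 6, 9, 4]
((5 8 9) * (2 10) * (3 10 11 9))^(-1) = [0, 1, 10, 8, 4, 9, 6, 7, 5, 11, 3, 2] = (2 10 3 8 5 9 11)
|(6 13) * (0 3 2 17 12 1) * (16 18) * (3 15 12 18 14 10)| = |(0 15 12 1)(2 17 18 16 14 10 3)(6 13)| = 28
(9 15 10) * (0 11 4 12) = (0 11 4 12)(9 15 10) = [11, 1, 2, 3, 12, 5, 6, 7, 8, 15, 9, 4, 0, 13, 14, 10]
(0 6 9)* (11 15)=(0 6 9)(11 15)=[6, 1, 2, 3, 4, 5, 9, 7, 8, 0, 10, 15, 12, 13, 14, 11]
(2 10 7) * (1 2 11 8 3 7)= (1 2 10)(3 7 11 8)= [0, 2, 10, 7, 4, 5, 6, 11, 3, 9, 1, 8]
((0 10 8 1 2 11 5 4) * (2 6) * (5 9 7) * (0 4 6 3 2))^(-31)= (0 8 3 11 7 6 10 1 2 9 5)= [8, 2, 9, 11, 4, 0, 10, 6, 3, 5, 1, 7]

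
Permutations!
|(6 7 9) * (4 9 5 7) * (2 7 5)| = |(2 7)(4 9 6)| = 6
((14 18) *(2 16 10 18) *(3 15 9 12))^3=(2 18 16 14 10)(3 12 9 15)=[0, 1, 18, 12, 4, 5, 6, 7, 8, 15, 2, 11, 9, 13, 10, 3, 14, 17, 16]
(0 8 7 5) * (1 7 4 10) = (0 8 4 10 1 7 5) = [8, 7, 2, 3, 10, 0, 6, 5, 4, 9, 1]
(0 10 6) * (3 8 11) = (0 10 6)(3 8 11) = [10, 1, 2, 8, 4, 5, 0, 7, 11, 9, 6, 3]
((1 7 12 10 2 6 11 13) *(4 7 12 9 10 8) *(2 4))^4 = (1 6 12 11 8 13 2) = [0, 6, 1, 3, 4, 5, 12, 7, 13, 9, 10, 8, 11, 2]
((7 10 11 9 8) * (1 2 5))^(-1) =(1 5 2)(7 8 9 11 10) =[0, 5, 1, 3, 4, 2, 6, 8, 9, 11, 7, 10]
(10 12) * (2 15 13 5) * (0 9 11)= (0 9 11)(2 15 13 5)(10 12)= [9, 1, 15, 3, 4, 2, 6, 7, 8, 11, 12, 0, 10, 5, 14, 13]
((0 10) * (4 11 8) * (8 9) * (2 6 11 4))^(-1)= [10, 1, 8, 3, 4, 5, 2, 7, 9, 11, 0, 6]= (0 10)(2 8 9 11 6)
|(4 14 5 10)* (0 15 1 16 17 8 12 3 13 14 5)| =30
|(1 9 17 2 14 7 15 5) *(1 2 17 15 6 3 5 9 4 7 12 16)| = |(17)(1 4 7 6 3 5 2 14 12 16)(9 15)| = 10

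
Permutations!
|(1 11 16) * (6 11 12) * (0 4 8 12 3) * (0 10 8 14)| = |(0 4 14)(1 3 10 8 12 6 11 16)| = 24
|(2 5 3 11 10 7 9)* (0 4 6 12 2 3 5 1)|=|(0 4 6 12 2 1)(3 11 10 7 9)|=30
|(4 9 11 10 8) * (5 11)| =6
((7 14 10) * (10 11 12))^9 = (7 10 12 11 14) = [0, 1, 2, 3, 4, 5, 6, 10, 8, 9, 12, 14, 11, 13, 7]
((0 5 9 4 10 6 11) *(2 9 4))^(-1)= (0 11 6 10 4 5)(2 9)= [11, 1, 9, 3, 5, 0, 10, 7, 8, 2, 4, 6]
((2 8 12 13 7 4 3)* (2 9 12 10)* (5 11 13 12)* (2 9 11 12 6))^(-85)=(13)(2 6 12 5 9 10 8)=[0, 1, 6, 3, 4, 9, 12, 7, 2, 10, 8, 11, 5, 13]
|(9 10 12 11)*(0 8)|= 4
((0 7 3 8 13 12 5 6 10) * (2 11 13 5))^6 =(0 10 6 5 8 3 7)(2 13)(11 12) =[10, 1, 13, 7, 4, 8, 5, 0, 3, 9, 6, 12, 11, 2]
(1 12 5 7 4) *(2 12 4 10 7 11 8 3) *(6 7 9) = (1 4)(2 12 5 11 8 3)(6 7 10 9) = [0, 4, 12, 2, 1, 11, 7, 10, 3, 6, 9, 8, 5]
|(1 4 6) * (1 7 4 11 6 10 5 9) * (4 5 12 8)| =|(1 11 6 7 5 9)(4 10 12 8)| =12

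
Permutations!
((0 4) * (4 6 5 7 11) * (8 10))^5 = [4, 1, 2, 3, 11, 6, 0, 5, 10, 9, 8, 7] = (0 4 11 7 5 6)(8 10)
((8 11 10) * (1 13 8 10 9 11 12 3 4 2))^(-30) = (1 4 12 13 2 3 8) = [0, 4, 3, 8, 12, 5, 6, 7, 1, 9, 10, 11, 13, 2]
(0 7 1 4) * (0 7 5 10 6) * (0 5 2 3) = [2, 4, 3, 0, 7, 10, 5, 1, 8, 9, 6] = (0 2 3)(1 4 7)(5 10 6)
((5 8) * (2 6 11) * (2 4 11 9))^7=(2 6 9)(4 11)(5 8)=[0, 1, 6, 3, 11, 8, 9, 7, 5, 2, 10, 4]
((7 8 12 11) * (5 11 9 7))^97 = (5 11)(7 8 12 9) = [0, 1, 2, 3, 4, 11, 6, 8, 12, 7, 10, 5, 9]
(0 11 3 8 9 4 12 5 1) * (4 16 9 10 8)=(0 11 3 4 12 5 1)(8 10)(9 16)=[11, 0, 2, 4, 12, 1, 6, 7, 10, 16, 8, 3, 5, 13, 14, 15, 9]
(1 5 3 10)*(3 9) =(1 5 9 3 10) =[0, 5, 2, 10, 4, 9, 6, 7, 8, 3, 1]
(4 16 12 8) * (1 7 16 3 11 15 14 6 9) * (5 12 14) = (1 7 16 14 6 9)(3 11 15 5 12 8 4) = [0, 7, 2, 11, 3, 12, 9, 16, 4, 1, 10, 15, 8, 13, 6, 5, 14]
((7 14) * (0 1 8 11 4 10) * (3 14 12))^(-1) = (0 10 4 11 8 1)(3 12 7 14) = [10, 0, 2, 12, 11, 5, 6, 14, 1, 9, 4, 8, 7, 13, 3]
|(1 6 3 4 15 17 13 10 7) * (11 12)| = 18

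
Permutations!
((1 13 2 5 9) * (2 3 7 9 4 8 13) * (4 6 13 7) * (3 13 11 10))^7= (13)(1 4 6 9 3 5 7 10 2 8 11)= [0, 4, 8, 5, 6, 7, 9, 10, 11, 3, 2, 1, 12, 13]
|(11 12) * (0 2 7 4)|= 4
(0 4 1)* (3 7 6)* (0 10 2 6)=[4, 10, 6, 7, 1, 5, 3, 0, 8, 9, 2]=(0 4 1 10 2 6 3 7)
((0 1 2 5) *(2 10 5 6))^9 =[1, 10, 6, 3, 4, 0, 2, 7, 8, 9, 5] =(0 1 10 5)(2 6)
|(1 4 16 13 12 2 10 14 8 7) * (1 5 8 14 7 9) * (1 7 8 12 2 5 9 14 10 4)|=|(2 4 16 13)(5 12)(7 9)(8 14 10)|=12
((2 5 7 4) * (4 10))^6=(2 5 7 10 4)=[0, 1, 5, 3, 2, 7, 6, 10, 8, 9, 4]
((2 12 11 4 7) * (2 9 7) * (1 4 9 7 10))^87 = (1 12 10 2 9 4 11) = [0, 12, 9, 3, 11, 5, 6, 7, 8, 4, 2, 1, 10]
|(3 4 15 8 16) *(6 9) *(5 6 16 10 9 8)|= 9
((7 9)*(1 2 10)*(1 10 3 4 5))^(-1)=(10)(1 5 4 3 2)(7 9)=[0, 5, 1, 2, 3, 4, 6, 9, 8, 7, 10]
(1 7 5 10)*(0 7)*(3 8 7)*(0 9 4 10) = (0 3 8 7 5)(1 9 4 10) = [3, 9, 2, 8, 10, 0, 6, 5, 7, 4, 1]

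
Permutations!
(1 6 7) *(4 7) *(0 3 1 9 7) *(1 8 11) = (0 3 8 11 1 6 4)(7 9) = [3, 6, 2, 8, 0, 5, 4, 9, 11, 7, 10, 1]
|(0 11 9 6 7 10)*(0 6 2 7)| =|(0 11 9 2 7 10 6)| =7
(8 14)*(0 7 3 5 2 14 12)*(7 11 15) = (0 11 15 7 3 5 2 14 8 12) = [11, 1, 14, 5, 4, 2, 6, 3, 12, 9, 10, 15, 0, 13, 8, 7]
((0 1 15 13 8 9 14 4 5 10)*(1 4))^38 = [5, 13, 2, 3, 10, 0, 6, 7, 14, 1, 4, 11, 12, 9, 15, 8] = (0 5)(1 13 9)(4 10)(8 14 15)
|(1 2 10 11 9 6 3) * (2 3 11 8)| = 6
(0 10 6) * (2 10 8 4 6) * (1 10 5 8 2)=(0 2 5 8 4 6)(1 10)=[2, 10, 5, 3, 6, 8, 0, 7, 4, 9, 1]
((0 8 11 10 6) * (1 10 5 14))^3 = [5, 0, 2, 3, 4, 10, 11, 7, 14, 9, 8, 1, 12, 13, 6] = (0 5 10 8 14 6 11 1)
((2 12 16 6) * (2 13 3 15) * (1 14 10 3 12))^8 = (16)(1 10 15)(2 14 3) = [0, 10, 14, 2, 4, 5, 6, 7, 8, 9, 15, 11, 12, 13, 3, 1, 16]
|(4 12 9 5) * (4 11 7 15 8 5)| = 15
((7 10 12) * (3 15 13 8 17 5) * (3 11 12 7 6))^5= [0, 1, 2, 5, 4, 15, 17, 10, 6, 9, 7, 13, 8, 12, 14, 11, 16, 3]= (3 5 15 11 13 12 8 6 17)(7 10)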